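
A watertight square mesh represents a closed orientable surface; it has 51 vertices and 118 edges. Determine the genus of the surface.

5

Every face is a square and each edge borders two faces, so 4F = 2·118, giving F = 59.
χ = V − E + F = 51 − 118 + 59 = -8.
For a closed orientable surface χ = 2 − 2g, so g = (2 − (-8))/2 = 5.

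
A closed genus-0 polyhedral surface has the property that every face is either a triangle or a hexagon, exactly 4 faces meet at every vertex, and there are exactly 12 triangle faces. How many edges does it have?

24

Let x be the number of hexagons; then F = 12 + x.
Edge–face incidences: 2E = 3·12 + 6·x = 36 + 6x.
Every vertex has degree 4, so 4V = 2E.
Euler: V − E + F = 2 ⇒ (2E)/4 − E + (12 + x) = 2.
Multiply by 8: 2·(2E) − 4·(2E) + 8·(12 + x) = 16, i.e. 96 + 8x − 2·(36 + 6x) = 16.
Collecting terms: −4x + 24 = 16, so −4x = −8, so x = 2.
Then 2E = 36 + 6·2 = 48, so E = 24, V = 2E/4 = 12, F = 12 + 2 = 14.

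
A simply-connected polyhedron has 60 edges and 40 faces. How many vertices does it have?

Here V − E + F = 2.
V = 2 + E − F = 2 + 60 − 40 = 22.

22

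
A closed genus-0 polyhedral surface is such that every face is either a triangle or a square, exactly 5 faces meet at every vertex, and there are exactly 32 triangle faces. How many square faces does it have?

6

Let x be the number of squares; then F = 32 + x.
Edge–face incidences: 2E = 3·32 + 4·x = 96 + 4x.
Every vertex has degree 5, so 5V = 2E.
Euler: V − E + F = 2 ⇒ (2E)/5 − E + (32 + x) = 2.
Multiply by 10: 2·(2E) − 5·(2E) + 10·(32 + x) = 20, i.e. 320 + 10x − 3·(96 + 4x) = 20.
Collecting terms: −2x + 32 = 20, so −2x = −12, so x = 6.
Then 2E = 96 + 4·6 = 120, so E = 60, V = 2E/5 = 24, F = 32 + 6 = 38.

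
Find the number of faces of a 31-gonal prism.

33

A prism on an n-gon has two n-gon bases and n rectangular sides: V = 2·31 = 62, E = 3·31 = 93, F = 31 + 2 = 33.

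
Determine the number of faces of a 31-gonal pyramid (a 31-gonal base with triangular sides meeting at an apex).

A pyramid on an n-gon base has one n-gon and n triangles: V = 31 + 1 = 32, E = 2·31 = 62, F = 31 + 1 = 32.

32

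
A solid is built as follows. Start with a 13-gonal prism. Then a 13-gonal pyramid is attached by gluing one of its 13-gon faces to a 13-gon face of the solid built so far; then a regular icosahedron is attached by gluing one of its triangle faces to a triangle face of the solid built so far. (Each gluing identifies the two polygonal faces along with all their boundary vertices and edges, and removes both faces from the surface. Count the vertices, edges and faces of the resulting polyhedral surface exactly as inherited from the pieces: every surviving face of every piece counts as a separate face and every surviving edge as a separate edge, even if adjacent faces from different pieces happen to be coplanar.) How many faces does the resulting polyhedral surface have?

45

A 13-gonal prism: V=26, E=39, F=15.
Attach a 13-gonal pyramid (V=14, E=26, F=14) along a 13-gon: merge 13 vertices and 13 edges, delete both glued faces → V=27, E=52, F=27.
Attach a regular icosahedron (V=12, E=30, F=20) along a 3-gon: merge 3 vertices and 3 edges, delete both glued faces → V=36, E=79, F=45.
Check: V − E + F = 36 − 79 + 45 = 2.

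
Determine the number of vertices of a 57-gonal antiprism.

An antiprism on an n-gon has two n-gon caps and 2n triangles: V = 2·57 = 114, E = 4·57 = 228, F = 2·57 + 2 = 116.

114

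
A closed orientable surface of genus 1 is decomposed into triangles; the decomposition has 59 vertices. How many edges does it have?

χ = 2 − 2·1 = 0, and every face is a triangle so 3F = 2E.
V − E + F = 0 with E = 3F/2 gives 59 − (3/2 − 1)·F = 0, so F = 118 and E = 177.

177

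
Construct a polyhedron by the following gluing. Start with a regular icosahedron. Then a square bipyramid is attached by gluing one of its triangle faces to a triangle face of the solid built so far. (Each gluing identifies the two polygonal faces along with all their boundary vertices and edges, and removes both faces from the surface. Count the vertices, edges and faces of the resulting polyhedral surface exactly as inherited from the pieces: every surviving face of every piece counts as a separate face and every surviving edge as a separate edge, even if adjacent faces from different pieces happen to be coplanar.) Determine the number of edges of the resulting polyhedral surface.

A regular icosahedron: V=12, E=30, F=20.
Attach a square bipyramid (V=6, E=12, F=8) along a 3-gon: merge 3 vertices and 3 edges, delete both glued faces → V=15, E=39, F=26.
Check: V − E + F = 15 − 39 + 26 = 2.

39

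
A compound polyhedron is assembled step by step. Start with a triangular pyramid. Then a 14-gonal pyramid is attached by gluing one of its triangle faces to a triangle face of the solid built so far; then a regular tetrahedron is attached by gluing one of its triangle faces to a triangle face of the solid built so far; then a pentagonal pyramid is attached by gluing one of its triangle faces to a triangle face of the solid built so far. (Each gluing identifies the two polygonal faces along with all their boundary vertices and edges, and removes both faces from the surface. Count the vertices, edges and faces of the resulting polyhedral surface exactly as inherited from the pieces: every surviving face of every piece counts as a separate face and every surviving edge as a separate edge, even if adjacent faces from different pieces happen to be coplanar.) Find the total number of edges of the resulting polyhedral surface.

A triangular pyramid: V=4, E=6, F=4.
Attach a 14-gonal pyramid (V=15, E=28, F=15) along a 3-gon: merge 3 vertices and 3 edges, delete both glued faces → V=16, E=31, F=17.
Attach a regular tetrahedron (V=4, E=6, F=4) along a 3-gon: merge 3 vertices and 3 edges, delete both glued faces → V=17, E=34, F=19.
Attach a pentagonal pyramid (V=6, E=10, F=6) along a 3-gon: merge 3 vertices and 3 edges, delete both glued faces → V=20, E=41, F=23.
Check: V − E + F = 20 − 41 + 23 = 2.

41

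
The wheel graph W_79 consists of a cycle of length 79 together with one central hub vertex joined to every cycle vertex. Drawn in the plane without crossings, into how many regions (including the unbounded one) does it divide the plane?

W_79 has V = 79 + 1 = 80 vertices and E = 2·79 = 158 edges.
By Euler's formula F = 2 − V + E = 2 − 80 + 158 = 80.

80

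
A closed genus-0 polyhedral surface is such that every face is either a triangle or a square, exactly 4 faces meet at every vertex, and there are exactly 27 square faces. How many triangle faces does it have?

Let x be the number of triangles; then F = 27 + x.
Edge–face incidences: 2E = 4·27 + 3·x = 108 + 3x.
Every vertex has degree 4, so 4V = 2E.
Euler: V − E + F = 2 ⇒ (2E)/4 − E + (27 + x) = 2.
Multiply by 8: 2·(2E) − 4·(2E) + 8·(27 + x) = 16, i.e. 216 + 8x − 2·(108 + 3x) = 16.
Collecting terms: 2x = 16, so x = 8.
Then 2E = 108 + 3·8 = 132, so E = 66, V = 2E/4 = 33, F = 27 + 8 = 35.

8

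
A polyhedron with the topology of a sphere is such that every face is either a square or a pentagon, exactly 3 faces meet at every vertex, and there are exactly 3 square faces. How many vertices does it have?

Let x be the number of pentagons; then F = 3 + x.
Edge–face incidences: 2E = 4·3 + 5·x = 12 + 5x.
Every vertex has degree 3, so 3V = 2E.
Euler: V − E + F = 2 ⇒ (2E)/3 − E + (3 + x) = 2.
Multiply by 6: 2·(2E) − 3·(2E) + 6·(3 + x) = 12, i.e. 18 + 6x − (12 + 5x) = 12.
Collecting terms: x + 6 = 12, so x = 6.
Then 2E = 12 + 5·6 = 42, so E = 21, V = 2E/3 = 14, F = 3 + 6 = 9.

14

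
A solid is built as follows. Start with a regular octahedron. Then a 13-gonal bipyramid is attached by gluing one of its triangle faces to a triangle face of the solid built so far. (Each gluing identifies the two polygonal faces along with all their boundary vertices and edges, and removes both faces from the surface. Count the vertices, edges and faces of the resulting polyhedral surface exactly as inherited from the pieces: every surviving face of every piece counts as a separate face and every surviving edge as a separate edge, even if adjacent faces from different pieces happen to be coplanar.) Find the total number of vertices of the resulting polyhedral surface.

18

A regular octahedron: V=6, E=12, F=8.
Attach a 13-gonal bipyramid (V=15, E=39, F=26) along a 3-gon: merge 3 vertices and 3 edges, delete both glued faces → V=18, E=48, F=32.
Check: V − E + F = 18 − 48 + 32 = 2.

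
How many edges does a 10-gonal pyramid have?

A pyramid on an n-gon base has one n-gon and n triangles: V = 10 + 1 = 11, E = 2·10 = 20, F = 10 + 1 = 11.

20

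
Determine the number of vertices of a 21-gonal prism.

A prism on an n-gon has two n-gon bases and n rectangular sides: V = 2·21 = 42, E = 3·21 = 63, F = 21 + 2 = 23.
Check: V − E + F = 42 − 63 + 23 = 2.

42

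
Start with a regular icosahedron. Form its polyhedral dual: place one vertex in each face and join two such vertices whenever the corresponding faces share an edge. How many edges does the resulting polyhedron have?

30

The base solid has V = 12, E = 30, F = 20.
The dual swaps V and F and preserves E: V′ = F = 20, E′ = E = 30, F′ = V = 12.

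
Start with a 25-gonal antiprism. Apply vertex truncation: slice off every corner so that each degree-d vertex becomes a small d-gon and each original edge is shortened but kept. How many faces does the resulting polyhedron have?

102

The base solid has V = 50, E = 100, F = 52.
Truncation replaces each original edge-end by a new vertex, so V′ = 2E = 200.
Each original edge survives, and each old vertex of degree d contributes d new edges; summing degrees gives Σd = 2E, so E′ = E + 2E = 3E = 300.
Each original face survives and each original vertex becomes one new face: F′ = F + V = 102.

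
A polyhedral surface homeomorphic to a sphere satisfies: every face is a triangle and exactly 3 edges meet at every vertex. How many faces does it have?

4

Each face has 3 edges and each edge borders two faces, so 2E = 3F.
Each vertex has degree 3, so 3V = 2E and hence V = 3F/3.
Euler: V − E + F = 2 ⇒ (3F/3) − (3F/2) + F = 2.
Multiply by 6: (6 − 9 + 6)F = 12, i.e. 3F = 12.
So F = 4, E = 3·4/2 = 6, V = 3·4/3 = 4.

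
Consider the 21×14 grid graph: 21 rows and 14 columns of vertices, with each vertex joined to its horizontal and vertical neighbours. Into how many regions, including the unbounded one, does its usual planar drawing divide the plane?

261

The grid has V = 21·14 = 294 vertices and E = 21·13 + 14·20 = 553 edges.
F = 2 − V + E = 2 − 294 + 553 = 261.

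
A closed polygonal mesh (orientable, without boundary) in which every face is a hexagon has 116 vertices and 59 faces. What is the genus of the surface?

Every face is a hexagon, so 2E = 6·59 = 354, giving E = 177.
χ = V − E + F = 116 − 177 + 59 = -2.
For a closed orientable surface χ = 2 − 2g, so g = (2 − (-2))/2 = 2.

2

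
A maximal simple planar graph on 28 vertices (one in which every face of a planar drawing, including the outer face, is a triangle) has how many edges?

In a plane triangulation 3F = 2E and V − E + F = 2, so E = 3V − 6 = 3·28 − 6 = 78.

78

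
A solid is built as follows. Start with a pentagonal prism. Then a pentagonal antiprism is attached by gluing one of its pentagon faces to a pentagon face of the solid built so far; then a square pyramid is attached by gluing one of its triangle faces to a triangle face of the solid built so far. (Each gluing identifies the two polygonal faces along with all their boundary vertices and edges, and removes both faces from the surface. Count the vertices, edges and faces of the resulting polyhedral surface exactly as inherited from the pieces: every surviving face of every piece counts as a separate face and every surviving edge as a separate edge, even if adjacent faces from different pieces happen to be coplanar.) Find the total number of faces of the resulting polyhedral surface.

20

A pentagonal prism: V=10, E=15, F=7.
Attach a pentagonal antiprism (V=10, E=20, F=12) along a 5-gon: merge 5 vertices and 5 edges, delete both glued faces → V=15, E=30, F=17.
Attach a square pyramid (V=5, E=8, F=5) along a 3-gon: merge 3 vertices and 3 edges, delete both glued faces → V=17, E=35, F=20.
Check: V − E + F = 17 − 35 + 20 = 2.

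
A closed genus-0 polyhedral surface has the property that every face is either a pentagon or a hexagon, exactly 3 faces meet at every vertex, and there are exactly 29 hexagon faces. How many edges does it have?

117

Let x be the number of pentagons; then F = 29 + x.
Edge–face incidences: 2E = 6·29 + 5·x = 174 + 5x.
Every vertex has degree 3, so 3V = 2E.
Euler: V − E + F = 2 ⇒ (2E)/3 − E + (29 + x) = 2.
Multiply by 6: 2·(2E) − 3·(2E) + 6·(29 + x) = 12, i.e. 174 + 6x − (174 + 5x) = 12.
Collecting terms: x = 12.
Then 2E = 174 + 5·12 = 234, so E = 117, V = 2E/3 = 78, F = 29 + 12 = 41.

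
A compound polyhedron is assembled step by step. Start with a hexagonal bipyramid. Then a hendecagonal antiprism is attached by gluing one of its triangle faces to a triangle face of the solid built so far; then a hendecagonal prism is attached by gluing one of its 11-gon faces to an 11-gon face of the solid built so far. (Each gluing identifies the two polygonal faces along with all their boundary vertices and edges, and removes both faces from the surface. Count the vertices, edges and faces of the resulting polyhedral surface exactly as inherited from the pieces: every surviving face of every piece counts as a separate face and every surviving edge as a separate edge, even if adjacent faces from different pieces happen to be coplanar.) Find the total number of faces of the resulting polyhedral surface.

45

A hexagonal bipyramid: V=8, E=18, F=12.
Attach a hendecagonal antiprism (V=22, E=44, F=24) along a 3-gon: merge 3 vertices and 3 edges, delete both glued faces → V=27, E=59, F=34.
Attach a hendecagonal prism (V=22, E=33, F=13) along an 11-gon: merge 11 vertices and 11 edges, delete both glued faces → V=38, E=81, F=45.
Check: V − E + F = 38 − 81 + 45 = 2.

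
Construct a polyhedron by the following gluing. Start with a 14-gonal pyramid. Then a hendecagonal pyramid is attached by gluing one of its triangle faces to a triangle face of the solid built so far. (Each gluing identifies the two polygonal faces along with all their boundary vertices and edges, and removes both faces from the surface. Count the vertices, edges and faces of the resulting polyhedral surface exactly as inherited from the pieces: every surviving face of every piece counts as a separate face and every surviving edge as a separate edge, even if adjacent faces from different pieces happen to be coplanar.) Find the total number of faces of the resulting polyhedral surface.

25

A 14-gonal pyramid: V=15, E=28, F=15.
Attach a hendecagonal pyramid (V=12, E=22, F=12) along a 3-gon: merge 3 vertices and 3 edges, delete both glued faces → V=24, E=47, F=25.
Check: V − E + F = 24 − 47 + 25 = 2.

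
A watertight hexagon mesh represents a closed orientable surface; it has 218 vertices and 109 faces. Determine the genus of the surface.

1

Every face is a hexagon, so 2E = 6·109 = 654, giving E = 327.
χ = V − E + F = 218 − 327 + 109 = 0.
For a closed orientable surface χ = 2 − 2g, so g = (2 − (0))/2 = 1.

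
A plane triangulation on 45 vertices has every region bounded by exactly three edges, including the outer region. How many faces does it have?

In a plane triangulation 3F = 2E and V − E + F = 2, so F = 2V − 4 = 2·45 − 4 = 86.

86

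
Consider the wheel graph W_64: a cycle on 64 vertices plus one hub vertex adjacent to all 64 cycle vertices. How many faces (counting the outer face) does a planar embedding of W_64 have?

W_64 has V = 64 + 1 = 65 vertices and E = 2·64 = 128 edges.
By Euler's formula F = 2 − V + E = 2 − 65 + 128 = 65.

65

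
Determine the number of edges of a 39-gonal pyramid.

78

A pyramid on an n-gon base has one n-gon and n triangles: V = 39 + 1 = 40, E = 2·39 = 78, F = 39 + 1 = 40.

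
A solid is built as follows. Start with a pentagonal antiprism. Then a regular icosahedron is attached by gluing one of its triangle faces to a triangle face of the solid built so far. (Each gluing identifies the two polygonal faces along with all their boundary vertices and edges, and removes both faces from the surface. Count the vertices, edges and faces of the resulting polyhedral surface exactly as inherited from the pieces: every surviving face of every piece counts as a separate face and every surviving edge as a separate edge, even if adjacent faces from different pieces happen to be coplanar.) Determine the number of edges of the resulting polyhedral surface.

A pentagonal antiprism: V=10, E=20, F=12.
Attach a regular icosahedron (V=12, E=30, F=20) along a 3-gon: merge 3 vertices and 3 edges, delete both glued faces → V=19, E=47, F=30.
Check: V − E + F = 19 − 47 + 30 = 2.

47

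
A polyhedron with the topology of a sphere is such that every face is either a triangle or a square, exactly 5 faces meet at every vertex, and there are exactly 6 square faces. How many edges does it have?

60

Let x be the number of triangles; then F = 6 + x.
Edge–face incidences: 2E = 4·6 + 3·x = 24 + 3x.
Every vertex has degree 5, so 5V = 2E.
Euler: V − E + F = 2 ⇒ (2E)/5 − E + (6 + x) = 2.
Multiply by 10: 2·(2E) − 5·(2E) + 10·(6 + x) = 20, i.e. 60 + 10x − 3·(24 + 3x) = 20.
Collecting terms: x − 12 = 20, so x = 32.
Then 2E = 24 + 3·32 = 120, so E = 60, V = 2E/5 = 24, F = 6 + 32 = 38.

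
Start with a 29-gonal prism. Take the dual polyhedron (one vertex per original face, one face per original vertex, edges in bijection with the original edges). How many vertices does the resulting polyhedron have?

The base solid has V = 58, E = 87, F = 31.
The dual swaps V and F and preserves E: V′ = F = 31, E′ = E = 87, F′ = V = 58.

31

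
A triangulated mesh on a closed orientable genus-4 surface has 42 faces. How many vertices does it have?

χ = 2 − 2·4 = -6, and every face is a triangle so 3F = 2E.
E = 3·42/2 = 63. Then V = -6 + E − F = -6 + 63 − 42 = 15.

15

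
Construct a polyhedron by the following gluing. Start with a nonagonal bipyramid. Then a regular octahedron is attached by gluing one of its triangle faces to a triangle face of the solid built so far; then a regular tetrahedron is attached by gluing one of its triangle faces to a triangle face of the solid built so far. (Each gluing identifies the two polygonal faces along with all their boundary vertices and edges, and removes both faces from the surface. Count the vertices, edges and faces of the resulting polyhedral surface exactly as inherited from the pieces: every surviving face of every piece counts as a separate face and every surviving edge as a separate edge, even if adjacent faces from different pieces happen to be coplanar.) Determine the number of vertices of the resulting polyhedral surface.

A nonagonal bipyramid: V=11, E=27, F=18.
Attach a regular octahedron (V=6, E=12, F=8) along a 3-gon: merge 3 vertices and 3 edges, delete both glued faces → V=14, E=36, F=24.
Attach a regular tetrahedron (V=4, E=6, F=4) along a 3-gon: merge 3 vertices and 3 edges, delete both glued faces → V=15, E=39, F=26.
Check: V − E + F = 15 − 39 + 26 = 2.

15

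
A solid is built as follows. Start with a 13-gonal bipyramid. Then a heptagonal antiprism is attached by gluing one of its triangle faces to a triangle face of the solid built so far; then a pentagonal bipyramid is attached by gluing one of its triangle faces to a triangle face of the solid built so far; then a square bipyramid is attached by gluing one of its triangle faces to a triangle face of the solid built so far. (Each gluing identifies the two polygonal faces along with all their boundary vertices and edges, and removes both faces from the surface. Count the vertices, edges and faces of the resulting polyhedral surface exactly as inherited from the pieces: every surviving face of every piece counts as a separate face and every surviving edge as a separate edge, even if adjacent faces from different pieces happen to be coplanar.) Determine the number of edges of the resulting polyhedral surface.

85

A 13-gonal bipyramid: V=15, E=39, F=26.
Attach a heptagonal antiprism (V=14, E=28, F=16) along a 3-gon: merge 3 vertices and 3 edges, delete both glued faces → V=26, E=64, F=40.
Attach a pentagonal bipyramid (V=7, E=15, F=10) along a 3-gon: merge 3 vertices and 3 edges, delete both glued faces → V=30, E=76, F=48.
Attach a square bipyramid (V=6, E=12, F=8) along a 3-gon: merge 3 vertices and 3 edges, delete both glued faces → V=33, E=85, F=54.
Check: V − E + F = 33 − 85 + 54 = 2.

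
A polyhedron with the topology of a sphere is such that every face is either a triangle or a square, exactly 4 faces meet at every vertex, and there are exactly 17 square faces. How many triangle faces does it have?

8

Let x be the number of triangles; then F = 17 + x.
Edge–face incidences: 2E = 4·17 + 3·x = 68 + 3x.
Every vertex has degree 4, so 4V = 2E.
Euler: V − E + F = 2 ⇒ (2E)/4 − E + (17 + x) = 2.
Multiply by 8: 2·(2E) − 4·(2E) + 8·(17 + x) = 16, i.e. 136 + 8x − 2·(68 + 3x) = 16.
Collecting terms: 2x = 16, so x = 8.
Then 2E = 68 + 3·8 = 92, so E = 46, V = 2E/4 = 23, F = 17 + 8 = 25.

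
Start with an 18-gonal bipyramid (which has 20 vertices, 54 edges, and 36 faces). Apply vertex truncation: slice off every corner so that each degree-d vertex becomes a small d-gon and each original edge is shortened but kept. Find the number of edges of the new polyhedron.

Truncation replaces each original edge-end by a new vertex, so V′ = 2E = 108.
Each original edge survives, and each old vertex of degree d contributes d new edges; summing degrees gives Σd = 2E, so E′ = E + 2E = 3E = 162.
Each original face survives and each original vertex becomes one new face: F′ = F + V = 56.

162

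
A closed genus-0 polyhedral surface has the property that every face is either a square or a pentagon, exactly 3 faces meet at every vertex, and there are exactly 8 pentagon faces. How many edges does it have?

24

Let x be the number of squares; then F = 8 + x.
Edge–face incidences: 2E = 5·8 + 4·x = 40 + 4x.
Every vertex has degree 3, so 3V = 2E.
Euler: V − E + F = 2 ⇒ (2E)/3 − E + (8 + x) = 2.
Multiply by 6: 2·(2E) − 3·(2E) + 6·(8 + x) = 12, i.e. 48 + 6x − (40 + 4x) = 12.
Collecting terms: 2x + 8 = 12, so 2x = 4, so x = 2.
Then 2E = 40 + 4·2 = 48, so E = 24, V = 2E/3 = 16, F = 8 + 2 = 10.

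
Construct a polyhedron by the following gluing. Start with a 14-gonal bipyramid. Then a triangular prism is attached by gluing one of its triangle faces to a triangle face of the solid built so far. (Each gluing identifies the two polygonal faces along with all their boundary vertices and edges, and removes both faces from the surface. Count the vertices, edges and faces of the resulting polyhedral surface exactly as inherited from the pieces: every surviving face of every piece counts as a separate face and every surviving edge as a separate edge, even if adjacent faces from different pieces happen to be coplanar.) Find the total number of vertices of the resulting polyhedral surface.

A 14-gonal bipyramid: V=16, E=42, F=28.
Attach a triangular prism (V=6, E=9, F=5) along a 3-gon: merge 3 vertices and 3 edges, delete both glued faces → V=19, E=48, F=31.
Check: V − E + F = 19 − 48 + 31 = 2.

19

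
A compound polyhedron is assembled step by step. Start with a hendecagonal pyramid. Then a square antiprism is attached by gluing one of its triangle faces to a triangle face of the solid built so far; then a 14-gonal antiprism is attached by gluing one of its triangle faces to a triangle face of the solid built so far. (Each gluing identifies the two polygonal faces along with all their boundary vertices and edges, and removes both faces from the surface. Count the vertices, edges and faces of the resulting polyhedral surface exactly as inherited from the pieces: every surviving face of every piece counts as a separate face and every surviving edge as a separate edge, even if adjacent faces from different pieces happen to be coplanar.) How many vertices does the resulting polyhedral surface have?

A hendecagonal pyramid: V=12, E=22, F=12.
Attach a square antiprism (V=8, E=16, F=10) along a 3-gon: merge 3 vertices and 3 edges, delete both glued faces → V=17, E=35, F=20.
Attach a 14-gonal antiprism (V=28, E=56, F=30) along a 3-gon: merge 3 vertices and 3 edges, delete both glued faces → V=42, E=88, F=48.
Check: V − E + F = 42 − 88 + 48 = 2.

42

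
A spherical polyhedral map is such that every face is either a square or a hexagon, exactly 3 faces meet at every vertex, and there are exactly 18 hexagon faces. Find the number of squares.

6

Let x be the number of squares; then F = 18 + x.
Edge–face incidences: 2E = 6·18 + 4·x = 108 + 4x.
Every vertex has degree 3, so 3V = 2E.
Euler: V − E + F = 2 ⇒ (2E)/3 − E + (18 + x) = 2.
Multiply by 6: 2·(2E) − 3·(2E) + 6·(18 + x) = 12, i.e. 108 + 6x − (108 + 4x) = 12.
Collecting terms: 2x = 12, so x = 6.
Then 2E = 108 + 4·6 = 132, so E = 66, V = 2E/3 = 44, F = 18 + 6 = 24.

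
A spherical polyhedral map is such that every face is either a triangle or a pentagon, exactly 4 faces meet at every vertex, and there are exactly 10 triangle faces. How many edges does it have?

20

Let x be the number of pentagons; then F = 10 + x.
Edge–face incidences: 2E = 3·10 + 5·x = 30 + 5x.
Every vertex has degree 4, so 4V = 2E.
Euler: V − E + F = 2 ⇒ (2E)/4 − E + (10 + x) = 2.
Multiply by 8: 2·(2E) − 4·(2E) + 8·(10 + x) = 16, i.e. 80 + 8x − 2·(30 + 5x) = 16.
Collecting terms: −2x + 20 = 16, so −2x = −4, so x = 2.
Then 2E = 30 + 5·2 = 40, so E = 20, V = 2E/4 = 10, F = 10 + 2 = 12.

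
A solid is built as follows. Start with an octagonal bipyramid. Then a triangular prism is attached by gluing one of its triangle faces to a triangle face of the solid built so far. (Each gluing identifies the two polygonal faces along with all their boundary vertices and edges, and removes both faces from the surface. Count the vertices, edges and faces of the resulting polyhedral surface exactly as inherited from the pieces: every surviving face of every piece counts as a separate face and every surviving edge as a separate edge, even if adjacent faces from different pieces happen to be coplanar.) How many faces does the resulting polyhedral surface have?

An octagonal bipyramid: V=10, E=24, F=16.
Attach a triangular prism (V=6, E=9, F=5) along a 3-gon: merge 3 vertices and 3 edges, delete both glued faces → V=13, E=30, F=19.
Check: V − E + F = 13 − 30 + 19 = 2.

19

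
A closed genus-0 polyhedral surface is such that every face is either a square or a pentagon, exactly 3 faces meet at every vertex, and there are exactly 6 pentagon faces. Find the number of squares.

3

Let x be the number of squares; then F = 6 + x.
Edge–face incidences: 2E = 5·6 + 4·x = 30 + 4x.
Every vertex has degree 3, so 3V = 2E.
Euler: V − E + F = 2 ⇒ (2E)/3 − E + (6 + x) = 2.
Multiply by 6: 2·(2E) − 3·(2E) + 6·(6 + x) = 12, i.e. 36 + 6x − (30 + 4x) = 12.
Collecting terms: 2x + 6 = 12, so 2x = 6, so x = 3.
Then 2E = 30 + 4·3 = 42, so E = 21, V = 2E/3 = 14, F = 6 + 3 = 9.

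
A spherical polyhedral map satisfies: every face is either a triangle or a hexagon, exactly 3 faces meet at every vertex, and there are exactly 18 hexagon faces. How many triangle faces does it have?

Let x be the number of triangles; then F = 18 + x.
Edge–face incidences: 2E = 6·18 + 3·x = 108 + 3x.
Every vertex has degree 3, so 3V = 2E.
Euler: V − E + F = 2 ⇒ (2E)/3 − E + (18 + x) = 2.
Multiply by 6: 2·(2E) − 3·(2E) + 6·(18 + x) = 12, i.e. 108 + 6x − (108 + 3x) = 12.
Collecting terms: 3x = 12, so x = 4.
Then 2E = 108 + 3·4 = 120, so E = 60, V = 2E/3 = 40, F = 18 + 4 = 22.

4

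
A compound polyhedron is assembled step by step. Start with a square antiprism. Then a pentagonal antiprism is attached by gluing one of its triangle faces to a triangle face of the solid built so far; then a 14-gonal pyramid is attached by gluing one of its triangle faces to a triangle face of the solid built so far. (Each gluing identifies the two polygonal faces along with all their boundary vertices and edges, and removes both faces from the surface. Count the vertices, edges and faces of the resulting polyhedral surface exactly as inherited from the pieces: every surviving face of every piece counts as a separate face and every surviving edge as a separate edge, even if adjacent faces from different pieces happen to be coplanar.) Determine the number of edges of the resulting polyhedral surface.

58

A square antiprism: V=8, E=16, F=10.
Attach a pentagonal antiprism (V=10, E=20, F=12) along a 3-gon: merge 3 vertices and 3 edges, delete both glued faces → V=15, E=33, F=20.
Attach a 14-gonal pyramid (V=15, E=28, F=15) along a 3-gon: merge 3 vertices and 3 edges, delete both glued faces → V=27, E=58, F=33.
Check: V − E + F = 27 − 58 + 33 = 2.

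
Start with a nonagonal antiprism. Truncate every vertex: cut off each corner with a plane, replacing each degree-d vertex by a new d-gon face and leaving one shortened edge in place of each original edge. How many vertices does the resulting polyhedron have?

72

The base solid has V = 18, E = 36, F = 20.
Truncation replaces each original edge-end by a new vertex, so V′ = 2E = 72.
Each original edge survives, and each old vertex of degree d contributes d new edges; summing degrees gives Σd = 2E, so E′ = E + 2E = 3E = 108.
Each original face survives and each original vertex becomes one new face: F′ = F + V = 38.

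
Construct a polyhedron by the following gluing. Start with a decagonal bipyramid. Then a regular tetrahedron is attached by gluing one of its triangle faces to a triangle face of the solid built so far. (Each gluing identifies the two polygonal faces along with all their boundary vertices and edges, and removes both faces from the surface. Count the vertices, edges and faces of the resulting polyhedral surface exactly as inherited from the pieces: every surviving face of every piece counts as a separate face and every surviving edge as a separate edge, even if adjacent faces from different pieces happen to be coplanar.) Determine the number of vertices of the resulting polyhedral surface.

13

A decagonal bipyramid: V=12, E=30, F=20.
Attach a regular tetrahedron (V=4, E=6, F=4) along a 3-gon: merge 3 vertices and 3 edges, delete both glued faces → V=13, E=33, F=22.
Check: V − E + F = 13 − 33 + 22 = 2.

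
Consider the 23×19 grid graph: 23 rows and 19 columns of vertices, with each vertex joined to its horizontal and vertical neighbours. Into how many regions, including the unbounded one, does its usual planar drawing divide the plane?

The grid has V = 23·19 = 437 vertices and E = 23·18 + 19·22 = 832 edges.
F = 2 − V + E = 2 − 437 + 832 = 397.

397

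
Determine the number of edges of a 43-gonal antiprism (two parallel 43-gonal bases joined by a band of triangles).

172

An antiprism on an n-gon has two n-gon caps and 2n triangles: V = 2·43 = 86, E = 4·43 = 172, F = 2·43 + 2 = 88.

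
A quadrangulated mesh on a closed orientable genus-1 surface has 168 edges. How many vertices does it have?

χ = 2 − 2·1 = 0, and every face is a square so 4F = 2E.
F = 2E/4 = 84. Then V = 0 + E − F = 0 + 168 − 84 = 84.

84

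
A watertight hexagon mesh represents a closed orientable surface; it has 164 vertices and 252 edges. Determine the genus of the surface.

3

Every face is a hexagon and each edge borders two faces, so 6F = 2·252, giving F = 84.
χ = V − E + F = 164 − 252 + 84 = -4.
For a closed orientable surface χ = 2 − 2g, so g = (2 − (-4))/2 = 3.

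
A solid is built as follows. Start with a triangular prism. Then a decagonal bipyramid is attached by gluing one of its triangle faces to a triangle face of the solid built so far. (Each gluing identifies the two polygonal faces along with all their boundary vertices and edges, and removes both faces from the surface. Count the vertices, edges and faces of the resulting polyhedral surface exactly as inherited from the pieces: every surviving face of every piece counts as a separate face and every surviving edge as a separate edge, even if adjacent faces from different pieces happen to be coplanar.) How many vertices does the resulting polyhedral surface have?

15

A triangular prism: V=6, E=9, F=5.
Attach a decagonal bipyramid (V=12, E=30, F=20) along a 3-gon: merge 3 vertices and 3 edges, delete both glued faces → V=15, E=36, F=23.
Check: V − E + F = 15 − 36 + 23 = 2.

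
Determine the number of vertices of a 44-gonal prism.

88

A prism on an n-gon has two n-gon bases and n rectangular sides: V = 2·44 = 88, E = 3·44 = 132, F = 44 + 2 = 46.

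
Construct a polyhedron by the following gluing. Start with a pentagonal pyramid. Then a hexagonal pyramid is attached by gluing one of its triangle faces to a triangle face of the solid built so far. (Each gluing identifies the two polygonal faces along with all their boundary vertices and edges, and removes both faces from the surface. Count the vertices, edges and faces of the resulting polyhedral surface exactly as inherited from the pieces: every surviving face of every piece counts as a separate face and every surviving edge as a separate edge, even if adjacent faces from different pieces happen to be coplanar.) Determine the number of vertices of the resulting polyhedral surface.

10

A pentagonal pyramid: V=6, E=10, F=6.
Attach a hexagonal pyramid (V=7, E=12, F=7) along a 3-gon: merge 3 vertices and 3 edges, delete both glued faces → V=10, E=19, F=11.
Check: V − E + F = 10 − 19 + 11 = 2.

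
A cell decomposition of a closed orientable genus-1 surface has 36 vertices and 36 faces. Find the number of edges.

For a closed orientable surface of genus 1, χ = 2 − 2·1 = 0.
E = V + F − (0) = 36 + 36 − (0) = 72.

72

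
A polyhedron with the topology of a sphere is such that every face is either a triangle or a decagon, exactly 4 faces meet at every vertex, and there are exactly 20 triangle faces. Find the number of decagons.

Let x be the number of decagons; then F = 20 + x.
Edge–face incidences: 2E = 3·20 + 10·x = 60 + 10x.
Every vertex has degree 4, so 4V = 2E.
Euler: V − E + F = 2 ⇒ (2E)/4 − E + (20 + x) = 2.
Multiply by 8: 2·(2E) − 4·(2E) + 8·(20 + x) = 16, i.e. 160 + 8x − 2·(60 + 10x) = 16.
Collecting terms: −12x + 40 = 16, so −12x = −24, so x = 2.
Then 2E = 60 + 10·2 = 80, so E = 40, V = 2E/4 = 20, F = 20 + 2 = 22.

2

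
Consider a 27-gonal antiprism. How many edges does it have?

108

An antiprism on an n-gon has two n-gon caps and 2n triangles: V = 2·27 = 54, E = 4·27 = 108, F = 2·27 + 2 = 56.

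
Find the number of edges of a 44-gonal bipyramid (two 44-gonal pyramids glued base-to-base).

A bipyramid over an n-gon has 2n triangular faces and n + 2 vertices: V = 44 + 2 = 46, E = 3·44 = 132, F = 2·44 = 88.
Check: V − E + F = 46 − 132 + 88 = 2.

132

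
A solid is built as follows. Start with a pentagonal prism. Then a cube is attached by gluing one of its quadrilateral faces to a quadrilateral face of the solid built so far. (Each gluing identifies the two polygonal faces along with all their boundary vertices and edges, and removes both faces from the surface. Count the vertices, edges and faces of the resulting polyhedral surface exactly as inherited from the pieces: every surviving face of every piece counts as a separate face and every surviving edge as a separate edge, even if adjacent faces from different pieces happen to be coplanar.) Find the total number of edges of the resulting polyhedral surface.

23

A pentagonal prism: V=10, E=15, F=7.
Attach a cube (V=8, E=12, F=6) along a 4-gon: merge 4 vertices and 4 edges, delete both glued faces → V=14, E=23, F=11.
Check: V − E + F = 14 − 23 + 11 = 2.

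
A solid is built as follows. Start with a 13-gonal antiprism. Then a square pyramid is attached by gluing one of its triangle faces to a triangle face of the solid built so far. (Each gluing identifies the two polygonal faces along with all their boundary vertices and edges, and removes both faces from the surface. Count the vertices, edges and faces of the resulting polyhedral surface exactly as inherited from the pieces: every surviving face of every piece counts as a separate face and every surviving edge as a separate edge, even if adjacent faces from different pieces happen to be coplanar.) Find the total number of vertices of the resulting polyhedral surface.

28

A 13-gonal antiprism: V=26, E=52, F=28.
Attach a square pyramid (V=5, E=8, F=5) along a 3-gon: merge 3 vertices and 3 edges, delete both glued faces → V=28, E=57, F=31.
Check: V − E + F = 28 − 57 + 31 = 2.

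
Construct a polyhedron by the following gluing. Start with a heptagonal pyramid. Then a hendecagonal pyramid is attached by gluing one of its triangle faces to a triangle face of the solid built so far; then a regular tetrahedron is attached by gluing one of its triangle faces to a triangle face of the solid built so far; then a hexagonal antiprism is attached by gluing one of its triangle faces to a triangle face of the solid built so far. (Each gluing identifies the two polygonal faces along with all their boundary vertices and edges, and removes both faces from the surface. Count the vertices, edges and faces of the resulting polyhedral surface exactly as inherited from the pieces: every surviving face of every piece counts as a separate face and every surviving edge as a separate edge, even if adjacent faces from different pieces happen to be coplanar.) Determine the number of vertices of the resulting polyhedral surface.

27

A heptagonal pyramid: V=8, E=14, F=8.
Attach a hendecagonal pyramid (V=12, E=22, F=12) along a 3-gon: merge 3 vertices and 3 edges, delete both glued faces → V=17, E=33, F=18.
Attach a regular tetrahedron (V=4, E=6, F=4) along a 3-gon: merge 3 vertices and 3 edges, delete both glued faces → V=18, E=36, F=20.
Attach a hexagonal antiprism (V=12, E=24, F=14) along a 3-gon: merge 3 vertices and 3 edges, delete both glued faces → V=27, E=57, F=32.
Check: V − E + F = 27 − 57 + 32 = 2.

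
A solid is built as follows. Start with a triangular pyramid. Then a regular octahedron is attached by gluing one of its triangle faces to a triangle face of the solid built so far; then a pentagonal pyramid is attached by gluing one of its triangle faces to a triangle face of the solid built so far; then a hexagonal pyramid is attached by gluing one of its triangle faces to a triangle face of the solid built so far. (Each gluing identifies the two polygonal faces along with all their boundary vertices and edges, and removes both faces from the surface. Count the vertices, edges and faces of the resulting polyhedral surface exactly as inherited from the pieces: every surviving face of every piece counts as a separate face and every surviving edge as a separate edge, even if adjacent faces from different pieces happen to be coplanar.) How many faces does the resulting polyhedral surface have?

A triangular pyramid: V=4, E=6, F=4.
Attach a regular octahedron (V=6, E=12, F=8) along a 3-gon: merge 3 vertices and 3 edges, delete both glued faces → V=7, E=15, F=10.
Attach a pentagonal pyramid (V=6, E=10, F=6) along a 3-gon: merge 3 vertices and 3 edges, delete both glued faces → V=10, E=22, F=14.
Attach a hexagonal pyramid (V=7, E=12, F=7) along a 3-gon: merge 3 vertices and 3 edges, delete both glued faces → V=14, E=31, F=19.
Check: V − E + F = 14 − 31 + 19 = 2.

19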